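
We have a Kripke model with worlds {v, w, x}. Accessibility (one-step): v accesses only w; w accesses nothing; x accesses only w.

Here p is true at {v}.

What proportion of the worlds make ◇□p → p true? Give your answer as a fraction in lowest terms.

v: ◇□p is T, p is T. ✓
w: ◇□p is F, p is F. ✓
x: ◇□p is T, p is F. ✗
That's 2 of 3 worlds, so 2/3.

2/3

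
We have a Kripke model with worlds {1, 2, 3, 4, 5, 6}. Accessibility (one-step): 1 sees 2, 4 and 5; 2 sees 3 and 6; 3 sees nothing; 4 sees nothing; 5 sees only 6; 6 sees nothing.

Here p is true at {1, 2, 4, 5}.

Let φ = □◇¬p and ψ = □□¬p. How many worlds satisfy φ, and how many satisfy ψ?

3 and 6

For □◇¬p:
1: successors {2, 4, 5}; ◇¬p there: 2:T, 4:F, 5:T. ✗
2: successors {3, 6}; ◇¬p there: 3:F, 6:F. ✗
3: no successors, so □◇¬p holds vacuously. ✓
4: no successors, so □◇¬p holds vacuously. ✓
5: successors {6}; ◇¬p there: 6:F. ✗
6: no successors, so □◇¬p holds vacuously. ✓
— 3 worlds.
For □□¬p:
1: successors {2, 4, 5}; □¬p there: 2:T, 4:T, 5:T. ✓
2: successors {3, 6}; □¬p there: 3:T, 6:T. ✓
3: no successors, so □□¬p holds vacuously. ✓
4: no successors, so □□¬p holds vacuously. ✓
5: successors {6}; □¬p there: 6:T. ✓
6: no successors, so □□¬p holds vacuously. ✓
— 6 worlds.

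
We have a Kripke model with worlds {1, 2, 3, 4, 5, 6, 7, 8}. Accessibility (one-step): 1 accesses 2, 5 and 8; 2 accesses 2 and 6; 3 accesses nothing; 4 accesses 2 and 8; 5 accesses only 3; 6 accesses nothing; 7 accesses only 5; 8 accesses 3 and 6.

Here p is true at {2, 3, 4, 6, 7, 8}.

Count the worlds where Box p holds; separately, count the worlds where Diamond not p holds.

6 and 2

For Box p:
1: successors {2, 5, 8}; p there: 2:T, 5:F, 8:T. ✗
2: successors {2, 6}; p there: 2:T, 6:T. ✓
3: no successors, so Box p holds vacuously. ✓
4: successors {2, 8}; p there: 2:T, 8:T. ✓
5: successors {3}; p there: 3:T. ✓
6: no successors, so Box p holds vacuously. ✓
7: successors {5}; p there: 5:F. ✗
8: successors {3, 6}; p there: 3:T, 6:T. ✓
— 6 worlds.
For Diamond not p:
1: successors {2, 5, 8}; not p there: 2:F, 5:T, 8:F. ✓
2: successors {2, 6}; not p there: 2:F, 6:F. ✗
3: no successors, so Diamond not p fails. ✗
4: successors {2, 8}; not p there: 2:F, 8:F. ✗
5: successors {3}; not p there: 3:F. ✗
6: no successors, so Diamond not p fails. ✗
7: successors {5}; not p there: 5:T. ✓
8: successors {3, 6}; not p there: 3:F, 6:F. ✗
— 2 worlds.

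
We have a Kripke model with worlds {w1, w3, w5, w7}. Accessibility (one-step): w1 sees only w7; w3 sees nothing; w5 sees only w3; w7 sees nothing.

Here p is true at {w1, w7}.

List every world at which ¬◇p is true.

w1: ◇p is T. ✗
w3: ◇p is F. ✓
w5: ◇p is F. ✓
w7: ◇p is F. ✓

{w3, w5, w7}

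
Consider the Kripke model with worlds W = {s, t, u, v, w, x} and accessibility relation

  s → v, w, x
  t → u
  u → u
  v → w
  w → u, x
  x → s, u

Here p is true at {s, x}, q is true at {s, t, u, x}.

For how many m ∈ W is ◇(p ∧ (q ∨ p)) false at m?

s: successors {v, w, x}; p ∧ (q ∨ p) there: v:F, w:F, x:T. ✓
t: successors {u}; p ∧ (q ∨ p) there: u:F. ✗
u: successors {u}; p ∧ (q ∨ p) there: u:F. ✗
v: successors {w}; p ∧ (q ∨ p) there: w:F. ✗
w: successors {u, x}; p ∧ (q ∨ p) there: u:F, x:T. ✓
x: successors {s, u}; p ∧ (q ∨ p) there: s:T, u:F. ✓
Satisfying worlds: {s, w, x}.
So ◇(p ∧ (q ∨ p)) fails at the other 3 worlds.

3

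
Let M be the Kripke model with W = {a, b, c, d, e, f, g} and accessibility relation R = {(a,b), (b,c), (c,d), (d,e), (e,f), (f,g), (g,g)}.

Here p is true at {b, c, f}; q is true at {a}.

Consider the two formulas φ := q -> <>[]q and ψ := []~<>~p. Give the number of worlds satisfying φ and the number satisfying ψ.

For q -> <>[]q:
a: q is T, <>[]q is F. ✗
b: q is F, <>[]q is F. ✓
c: q is F, <>[]q is F. ✓
d: q is F, <>[]q is F. ✓
e: q is F, <>[]q is F. ✓
f: q is F, <>[]q is F. ✓
g: q is F, <>[]q is F. ✓
— 6 worlds.
For []~<>~p:
a: successors {b}; ~<>~p there: b:T. ✓
b: successors {c}; ~<>~p there: c:F. ✗
c: successors {d}; ~<>~p there: d:F. ✗
d: successors {e}; ~<>~p there: e:T. ✓
e: successors {f}; ~<>~p there: f:F. ✗
f: successors {g}; ~<>~p there: g:F. ✗
g: successors {g}; ~<>~p there: g:F. ✗
— 2 worlds.

6 and 2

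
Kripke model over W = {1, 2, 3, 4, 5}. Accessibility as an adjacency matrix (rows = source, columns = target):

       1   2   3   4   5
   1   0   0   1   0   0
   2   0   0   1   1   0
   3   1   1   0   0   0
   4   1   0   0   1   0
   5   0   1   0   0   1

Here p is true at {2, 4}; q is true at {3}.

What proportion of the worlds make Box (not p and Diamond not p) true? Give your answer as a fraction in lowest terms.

1/5

1: successors {3}; not p and Diamond not p there: 3:T. ✓
2: successors {3, 4}; not p and Diamond not p there: 3:T, 4:F. ✗
3: successors {1, 2}; not p and Diamond not p there: 1:T, 2:F. ✗
4: successors {1, 4}; not p and Diamond not p there: 1:T, 4:F. ✗
5: successors {2, 5}; not p and Diamond not p there: 2:F, 5:T. ✗
That's 1 of 5 worlds, so 1/5.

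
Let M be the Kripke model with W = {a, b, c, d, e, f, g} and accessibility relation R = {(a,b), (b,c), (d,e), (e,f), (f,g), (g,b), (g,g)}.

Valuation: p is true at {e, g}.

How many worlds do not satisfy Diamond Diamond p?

4

a: successors {b}; Diamond p there: b:F. ✗
b: successors {c}; Diamond p there: c:F. ✗
c: no successors, so Diamond Diamond p fails. ✗
d: successors {e}; Diamond p there: e:F. ✗
e: successors {f}; Diamond p there: f:T. ✓
f: successors {g}; Diamond p there: g:T. ✓
g: successors {b, g}; Diamond p there: b:F, g:T. ✓
Satisfying worlds: {e, f, g}.
So Diamond Diamond p fails at the other 4 worlds.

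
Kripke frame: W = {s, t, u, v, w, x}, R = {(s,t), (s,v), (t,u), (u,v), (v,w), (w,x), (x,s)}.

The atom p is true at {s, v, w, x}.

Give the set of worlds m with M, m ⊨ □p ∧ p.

s: □p is F, p is T. ✗
t: □p is F, p is F. ✗
u: □p is T, p is F. ✗
v: □p is T, p is T. ✓
w: □p is T, p is T. ✓
x: □p is T, p is T. ✓

{v, w, x}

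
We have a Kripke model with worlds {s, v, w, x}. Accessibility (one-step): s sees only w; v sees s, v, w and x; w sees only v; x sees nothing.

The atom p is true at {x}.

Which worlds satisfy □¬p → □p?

s: □¬p is T, □p is F. ✗
v: □¬p is F, □p is F. ✓
w: □¬p is T, □p is F. ✗
x: □¬p is T, □p is T. ✓

{v, x}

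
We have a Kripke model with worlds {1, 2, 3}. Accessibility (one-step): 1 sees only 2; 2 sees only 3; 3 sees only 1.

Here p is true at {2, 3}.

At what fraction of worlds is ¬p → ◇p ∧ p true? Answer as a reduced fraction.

1: ¬p is T, ◇p ∧ p is F. ✗
2: ¬p is F, ◇p ∧ p is T. ✓
3: ¬p is F, ◇p ∧ p is F. ✓
That's 2 of 3 worlds, so 2/3.

2/3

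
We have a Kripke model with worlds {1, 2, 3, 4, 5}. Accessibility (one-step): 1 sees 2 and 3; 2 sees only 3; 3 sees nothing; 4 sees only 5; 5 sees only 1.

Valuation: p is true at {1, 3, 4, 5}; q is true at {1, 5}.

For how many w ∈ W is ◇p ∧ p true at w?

1: ◇p is T, p is T. ✓
2: ◇p is T, p is F. ✗
3: ◇p is F, p is T. ✗
4: ◇p is T, p is T. ✓
5: ◇p is T, p is T. ✓
Satisfying worlds: {1, 4, 5}.

3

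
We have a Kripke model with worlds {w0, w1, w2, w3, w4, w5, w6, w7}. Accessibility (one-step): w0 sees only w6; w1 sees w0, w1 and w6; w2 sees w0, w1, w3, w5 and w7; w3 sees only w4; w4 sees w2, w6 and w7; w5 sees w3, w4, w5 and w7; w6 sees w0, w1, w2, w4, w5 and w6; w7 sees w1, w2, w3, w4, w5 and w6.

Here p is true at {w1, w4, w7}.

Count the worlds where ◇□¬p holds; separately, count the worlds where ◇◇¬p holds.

For ◇□¬p:
w0: successors {w6}; □¬p there: w6:F. ✗
w1: successors {w0, w1, w6}; □¬p there: w0:T, w1:F, w6:F. ✓
w2: successors {w0, w1, w3, w5, w7}; □¬p there: w0:T, w1:F, w3:F, w5:F, w7:F. ✓
w3: successors {w4}; □¬p there: w4:F. ✗
w4: successors {w2, w6, w7}; □¬p there: w2:F, w6:F, w7:F. ✗
w5: successors {w3, w4, w5, w7}; □¬p there: w3:F, w4:F, w5:F, w7:F. ✗
w6: successors {w0, w1, w2, w4, w5, w6}; □¬p there: w0:T, w1:F, w2:F, w4:F, w5:F, w6:F. ✓
w7: successors {w1, w2, w3, w4, w5, w6}; □¬p there: w1:F, w2:F, w3:F, w4:F, w5:F, w6:F. ✗
— 3 worlds.
For ◇◇¬p:
w0: successors {w6}; ◇¬p there: w6:T. ✓
w1: successors {w0, w1, w6}; ◇¬p there: w0:T, w1:T, w6:T. ✓
w2: successors {w0, w1, w3, w5, w7}; ◇¬p there: w0:T, w1:T, w3:F, w5:T, w7:T. ✓
w3: successors {w4}; ◇¬p there: w4:T. ✓
w4: successors {w2, w6, w7}; ◇¬p there: w2:T, w6:T, w7:T. ✓
w5: successors {w3, w4, w5, w7}; ◇¬p there: w3:F, w4:T, w5:T, w7:T. ✓
w6: successors {w0, w1, w2, w4, w5, w6}; ◇¬p there: w0:T, w1:T, w2:T, w4:T, w5:T, w6:T. ✓
w7: successors {w1, w2, w3, w4, w5, w6}; ◇¬p there: w1:T, w2:T, w3:F, w4:T, w5:T, w6:T. ✓
— 8 worlds.

3 and 8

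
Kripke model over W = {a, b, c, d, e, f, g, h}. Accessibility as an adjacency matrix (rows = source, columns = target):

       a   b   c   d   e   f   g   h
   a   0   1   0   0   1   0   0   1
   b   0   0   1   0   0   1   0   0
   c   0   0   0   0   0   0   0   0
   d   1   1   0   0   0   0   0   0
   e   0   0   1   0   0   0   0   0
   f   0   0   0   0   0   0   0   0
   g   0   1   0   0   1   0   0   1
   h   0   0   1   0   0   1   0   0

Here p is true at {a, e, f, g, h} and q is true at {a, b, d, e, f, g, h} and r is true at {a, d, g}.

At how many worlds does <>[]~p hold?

a: successors {b, e, h}; []~p there: b:F, e:T, h:F. ✓
b: successors {c, f}; []~p there: c:T, f:T. ✓
c: no successors, so <>[]~p fails. ✗
d: successors {a, b}; []~p there: a:F, b:F. ✗
e: successors {c}; []~p there: c:T. ✓
f: no successors, so <>[]~p fails. ✗
g: successors {b, e, h}; []~p there: b:F, e:T, h:F. ✓
h: successors {c, f}; []~p there: c:T, f:T. ✓
Satisfying worlds: {a, b, e, g, h}.

5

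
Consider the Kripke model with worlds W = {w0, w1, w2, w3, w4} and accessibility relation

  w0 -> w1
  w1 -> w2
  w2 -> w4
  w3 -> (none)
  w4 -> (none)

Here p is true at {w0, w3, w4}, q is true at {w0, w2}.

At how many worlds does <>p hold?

1

w0: successors {w1}; p there: w1:F. ✗
w1: successors {w2}; p there: w2:F. ✗
w2: successors {w4}; p there: w4:T. ✓
w3: no successors, so <>p fails. ✗
w4: no successors, so <>p fails. ✗
Satisfying worlds: {w2}.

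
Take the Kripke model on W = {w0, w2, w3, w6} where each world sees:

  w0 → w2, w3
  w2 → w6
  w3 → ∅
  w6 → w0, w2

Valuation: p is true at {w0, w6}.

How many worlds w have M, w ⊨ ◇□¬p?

2

w0: successors {w2, w3}; □¬p there: w2:F, w3:T. ✓
w2: successors {w6}; □¬p there: w6:F. ✗
w3: no successors, so ◇□¬p fails. ✗
w6: successors {w0, w2}; □¬p there: w0:T, w2:F. ✓
Satisfying worlds: {w0, w6}.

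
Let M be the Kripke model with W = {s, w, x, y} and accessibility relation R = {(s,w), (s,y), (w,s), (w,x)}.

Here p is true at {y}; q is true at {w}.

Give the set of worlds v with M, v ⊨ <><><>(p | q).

s: successors {w, y}; <><>(p | q) there: w:T, y:F. ✓
w: successors {s, x}; <><>(p | q) there: s:F, x:F. ✗
x: no successors, so <><><>(p | q) fails. ✗
y: no successors, so <><><>(p | q) fails. ✗

{s}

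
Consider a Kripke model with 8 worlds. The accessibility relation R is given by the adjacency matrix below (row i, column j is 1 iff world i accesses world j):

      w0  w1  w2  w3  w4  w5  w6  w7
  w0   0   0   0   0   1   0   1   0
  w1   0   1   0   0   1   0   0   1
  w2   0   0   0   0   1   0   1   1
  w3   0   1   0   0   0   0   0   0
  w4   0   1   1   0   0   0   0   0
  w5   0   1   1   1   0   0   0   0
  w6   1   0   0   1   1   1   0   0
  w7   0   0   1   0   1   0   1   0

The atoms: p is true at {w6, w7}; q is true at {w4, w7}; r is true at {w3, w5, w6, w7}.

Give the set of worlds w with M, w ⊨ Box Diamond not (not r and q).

{w0, w1, w2, w3, w4, w5, w6, w7}

w0: successors {w4, w6}; Diamond not (not r and q) there: w4:T, w6:T. ✓
w1: successors {w1, w4, w7}; Diamond not (not r and q) there: w1:T, w4:T, w7:T. ✓
w2: successors {w4, w6, w7}; Diamond not (not r and q) there: w4:T, w6:T, w7:T. ✓
w3: successors {w1}; Diamond not (not r and q) there: w1:T. ✓
w4: successors {w1, w2}; Diamond not (not r and q) there: w1:T, w2:T. ✓
w5: successors {w1, w2, w3}; Diamond not (not r and q) there: w1:T, w2:T, w3:T. ✓
w6: successors {w0, w3, w4, w5}; Diamond not (not r and q) there: w0:T, w3:T, w4:T, w5:T. ✓
w7: successors {w2, w4, w6}; Diamond not (not r and q) there: w2:T, w4:T, w6:T. ✓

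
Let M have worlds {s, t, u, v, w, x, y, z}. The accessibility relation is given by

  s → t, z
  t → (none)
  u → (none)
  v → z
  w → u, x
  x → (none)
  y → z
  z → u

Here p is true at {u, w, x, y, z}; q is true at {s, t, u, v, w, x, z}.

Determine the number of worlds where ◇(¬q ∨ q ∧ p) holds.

5

s: successors {t, z}; ¬q ∨ q ∧ p there: t:F, z:T. ✓
t: no successors, so ◇(¬q ∨ q ∧ p) fails. ✗
u: no successors, so ◇(¬q ∨ q ∧ p) fails. ✗
v: successors {z}; ¬q ∨ q ∧ p there: z:T. ✓
w: successors {u, x}; ¬q ∨ q ∧ p there: u:T, x:T. ✓
x: no successors, so ◇(¬q ∨ q ∧ p) fails. ✗
y: successors {z}; ¬q ∨ q ∧ p there: z:T. ✓
z: successors {u}; ¬q ∨ q ∧ p there: u:T. ✓
Satisfying worlds: {s, v, w, y, z}.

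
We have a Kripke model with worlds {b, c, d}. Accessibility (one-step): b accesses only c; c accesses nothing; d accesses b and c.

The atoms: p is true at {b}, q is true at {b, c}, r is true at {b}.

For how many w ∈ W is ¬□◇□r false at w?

1

b: □◇□r is F. ✓
c: □◇□r is T. ✗
d: □◇□r is F. ✓
Satisfying worlds: {b, d}.
So ¬□◇□r fails at the other 1 world.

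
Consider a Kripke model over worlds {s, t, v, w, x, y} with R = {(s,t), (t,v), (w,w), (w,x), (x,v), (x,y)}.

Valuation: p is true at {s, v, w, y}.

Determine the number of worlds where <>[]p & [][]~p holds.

2

s: <>[]p is T, [][]~p is F. ✗
t: <>[]p is T, [][]~p is T. ✓
v: <>[]p is F, [][]~p is T. ✗
w: <>[]p is T, [][]~p is F. ✗
x: <>[]p is T, [][]~p is T. ✓
y: <>[]p is F, [][]~p is T. ✗
Satisfying worlds: {t, x}.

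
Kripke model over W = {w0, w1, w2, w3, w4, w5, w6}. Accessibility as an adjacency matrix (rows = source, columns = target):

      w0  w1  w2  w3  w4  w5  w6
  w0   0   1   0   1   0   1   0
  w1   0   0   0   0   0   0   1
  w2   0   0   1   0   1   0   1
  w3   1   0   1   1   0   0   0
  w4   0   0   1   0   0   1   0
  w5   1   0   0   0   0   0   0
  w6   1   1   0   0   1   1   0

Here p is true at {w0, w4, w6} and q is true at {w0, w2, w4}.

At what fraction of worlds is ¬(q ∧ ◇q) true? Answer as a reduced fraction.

w0: q ∧ ◇q is F. ✓
w1: q ∧ ◇q is F. ✓
w2: q ∧ ◇q is T. ✗
w3: q ∧ ◇q is F. ✓
w4: q ∧ ◇q is T. ✗
w5: q ∧ ◇q is F. ✓
w6: q ∧ ◇q is F. ✓
That's 5 of 7 worlds, so 5/7.

5/7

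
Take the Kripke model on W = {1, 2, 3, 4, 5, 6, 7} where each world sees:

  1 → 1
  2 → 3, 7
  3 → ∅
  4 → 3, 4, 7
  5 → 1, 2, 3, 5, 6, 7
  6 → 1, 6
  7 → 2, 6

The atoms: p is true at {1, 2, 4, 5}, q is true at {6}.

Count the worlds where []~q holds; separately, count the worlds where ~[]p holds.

For []~q:
1: successors {1}; ~q there: 1:T. ✓
2: successors {3, 7}; ~q there: 3:T, 7:T. ✓
3: no successors, so []~q holds vacuously. ✓
4: successors {3, 4, 7}; ~q there: 3:T, 4:T, 7:T. ✓
5: successors {1, 2, 3, 5, 6, 7}; ~q there: 1:T, 2:T, 3:T, 5:T, 6:F, 7:T. ✗
6: successors {1, 6}; ~q there: 1:T, 6:F. ✗
7: successors {2, 6}; ~q there: 2:T, 6:F. ✗
— 4 worlds.
For ~[]p:
1: []p is T. ✗
2: []p is F. ✓
3: []p is T. ✗
4: []p is F. ✓
5: []p is F. ✓
6: []p is F. ✓
7: []p is F. ✓
— 5 worlds.

4 and 5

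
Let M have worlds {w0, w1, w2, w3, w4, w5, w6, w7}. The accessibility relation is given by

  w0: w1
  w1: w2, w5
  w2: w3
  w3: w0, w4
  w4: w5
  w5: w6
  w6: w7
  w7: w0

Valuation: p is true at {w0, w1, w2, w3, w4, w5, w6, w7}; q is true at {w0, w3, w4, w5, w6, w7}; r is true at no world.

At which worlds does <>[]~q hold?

{w3, w7}

w0: successors {w1}; []~q there: w1:F. ✗
w1: successors {w2, w5}; []~q there: w2:F, w5:F. ✗
w2: successors {w3}; []~q there: w3:F. ✗
w3: successors {w0, w4}; []~q there: w0:T, w4:F. ✓
w4: successors {w5}; []~q there: w5:F. ✗
w5: successors {w6}; []~q there: w6:F. ✗
w6: successors {w7}; []~q there: w7:F. ✗
w7: successors {w0}; []~q there: w0:T. ✓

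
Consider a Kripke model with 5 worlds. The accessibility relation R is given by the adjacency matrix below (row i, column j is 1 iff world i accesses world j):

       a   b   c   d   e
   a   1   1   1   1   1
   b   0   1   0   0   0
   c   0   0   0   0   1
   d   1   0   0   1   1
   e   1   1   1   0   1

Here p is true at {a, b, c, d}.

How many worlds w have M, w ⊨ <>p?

a: successors {a, b, c, d, e}; p there: a:T, b:T, c:T, d:T, e:F. ✓
b: successors {b}; p there: b:T. ✓
c: successors {e}; p there: e:F. ✗
d: successors {a, d, e}; p there: a:T, d:T, e:F. ✓
e: successors {a, b, c, e}; p there: a:T, b:T, c:T, e:F. ✓
Satisfying worlds: {a, b, d, e}.

4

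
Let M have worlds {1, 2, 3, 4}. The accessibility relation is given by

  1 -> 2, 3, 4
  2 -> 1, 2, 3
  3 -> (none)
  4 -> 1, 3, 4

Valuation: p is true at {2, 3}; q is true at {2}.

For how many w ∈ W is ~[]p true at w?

3

1: []p is F. ✓
2: []p is F. ✓
3: []p is T. ✗
4: []p is F. ✓
Satisfying worlds: {1, 2, 4}.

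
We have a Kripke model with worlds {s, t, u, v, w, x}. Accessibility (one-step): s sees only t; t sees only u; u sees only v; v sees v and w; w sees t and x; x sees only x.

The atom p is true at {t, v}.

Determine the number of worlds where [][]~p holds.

s: successors {t}; []~p there: t:T. ✓
t: successors {u}; []~p there: u:F. ✗
u: successors {v}; []~p there: v:F. ✗
v: successors {v, w}; []~p there: v:F, w:F. ✗
w: successors {t, x}; []~p there: t:T, x:T. ✓
x: successors {x}; []~p there: x:T. ✓
Satisfying worlds: {s, w, x}.

3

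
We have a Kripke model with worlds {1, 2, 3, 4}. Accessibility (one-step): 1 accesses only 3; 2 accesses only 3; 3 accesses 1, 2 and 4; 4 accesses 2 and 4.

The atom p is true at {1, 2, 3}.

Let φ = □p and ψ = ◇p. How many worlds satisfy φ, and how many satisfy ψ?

2 and 4

For □p:
1: successors {3}; p there: 3:T. ✓
2: successors {3}; p there: 3:T. ✓
3: successors {1, 2, 4}; p there: 1:T, 2:T, 4:F. ✗
4: successors {2, 4}; p there: 2:T, 4:F. ✗
— 2 worlds.
For ◇p:
1: successors {3}; p there: 3:T. ✓
2: successors {3}; p there: 3:T. ✓
3: successors {1, 2, 4}; p there: 1:T, 2:T, 4:F. ✓
4: successors {2, 4}; p there: 2:T, 4:F. ✓
— 4 worlds.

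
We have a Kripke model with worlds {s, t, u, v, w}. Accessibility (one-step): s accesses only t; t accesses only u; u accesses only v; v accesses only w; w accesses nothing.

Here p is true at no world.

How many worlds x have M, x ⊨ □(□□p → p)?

s: successors {t}; □□p → p there: t:T. ✓
t: successors {u}; □□p → p there: u:T. ✓
u: successors {v}; □□p → p there: v:F. ✗
v: successors {w}; □□p → p there: w:F. ✗
w: no successors, so □(□□p → p) holds vacuously. ✓
Satisfying worlds: {s, t, w}.

3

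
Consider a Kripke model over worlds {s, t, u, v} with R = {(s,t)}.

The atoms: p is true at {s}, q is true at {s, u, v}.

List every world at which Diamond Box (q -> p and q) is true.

{s}

s: successors {t}; Box (q -> p and q) there: t:T. ✓
t: no successors, so Diamond Box (q -> p and q) fails. ✗
u: no successors, so Diamond Box (q -> p and q) fails. ✗
v: no successors, so Diamond Box (q -> p and q) fails. ✗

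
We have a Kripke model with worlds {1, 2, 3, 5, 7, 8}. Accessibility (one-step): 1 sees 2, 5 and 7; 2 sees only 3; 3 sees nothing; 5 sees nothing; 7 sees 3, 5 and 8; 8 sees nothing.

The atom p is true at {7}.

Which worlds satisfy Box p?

1: successors {2, 5, 7}; p there: 2:F, 5:F, 7:T. ✗
2: successors {3}; p there: 3:F. ✗
3: no successors, so Box p holds vacuously. ✓
5: no successors, so Box p holds vacuously. ✓
7: successors {3, 5, 8}; p there: 3:F, 5:F, 8:F. ✗
8: no successors, so Box p holds vacuously. ✓

{3, 5, 8}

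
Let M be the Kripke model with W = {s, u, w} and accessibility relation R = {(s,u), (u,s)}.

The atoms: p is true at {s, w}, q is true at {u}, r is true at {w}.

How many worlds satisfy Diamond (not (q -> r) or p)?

2

s: successors {u}; not (q -> r) or p there: u:T. ✓
u: successors {s}; not (q -> r) or p there: s:T. ✓
w: no successors, so Diamond (not (q -> r) or p) fails. ✗
Satisfying worlds: {s, u}.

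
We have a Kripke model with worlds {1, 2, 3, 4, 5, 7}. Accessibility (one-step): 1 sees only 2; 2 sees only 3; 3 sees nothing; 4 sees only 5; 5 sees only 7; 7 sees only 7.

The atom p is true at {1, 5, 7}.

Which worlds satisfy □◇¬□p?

1: successors {2}; ◇¬□p there: 2:F. ✗
2: successors {3}; ◇¬□p there: 3:F. ✗
3: no successors, so □◇¬□p holds vacuously. ✓
4: successors {5}; ◇¬□p there: 5:F. ✗
5: successors {7}; ◇¬□p there: 7:F. ✗
7: successors {7}; ◇¬□p there: 7:F. ✗

{3}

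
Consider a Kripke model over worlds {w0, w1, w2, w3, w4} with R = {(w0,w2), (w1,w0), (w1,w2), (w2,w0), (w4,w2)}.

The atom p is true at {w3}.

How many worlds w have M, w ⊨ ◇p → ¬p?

w0: ◇p is F, ¬p is T. ✓
w1: ◇p is F, ¬p is T. ✓
w2: ◇p is F, ¬p is T. ✓
w3: ◇p is F, ¬p is F. ✓
w4: ◇p is F, ¬p is T. ✓
Satisfying worlds: {w0, w1, w2, w3, w4}.

5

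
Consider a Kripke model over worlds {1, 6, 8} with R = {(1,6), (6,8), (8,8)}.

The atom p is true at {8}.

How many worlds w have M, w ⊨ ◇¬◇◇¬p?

1: successors {6}; ¬◇◇¬p there: 6:T. ✓
6: successors {8}; ¬◇◇¬p there: 8:T. ✓
8: successors {8}; ¬◇◇¬p there: 8:T. ✓
Satisfying worlds: {1, 6, 8}.

3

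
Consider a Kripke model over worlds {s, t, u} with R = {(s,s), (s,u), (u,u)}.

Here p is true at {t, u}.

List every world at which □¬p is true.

{t}

s: successors {s, u}; ¬p there: s:T, u:F. ✗
t: no successors, so □¬p holds vacuously. ✓
u: successors {u}; ¬p there: u:F. ✗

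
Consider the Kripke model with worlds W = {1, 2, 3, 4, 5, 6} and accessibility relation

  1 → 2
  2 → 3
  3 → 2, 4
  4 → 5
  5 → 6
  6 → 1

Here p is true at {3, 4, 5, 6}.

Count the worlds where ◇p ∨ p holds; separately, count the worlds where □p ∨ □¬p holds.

For ◇p ∨ p:
1: ◇p is F, p is F. ✗
2: ◇p is T, p is F. ✓
3: ◇p is T, p is T. ✓
4: ◇p is T, p is T. ✓
5: ◇p is T, p is T. ✓
6: ◇p is F, p is T. ✓
— 5 worlds.
For □p ∨ □¬p:
1: □p is F, □¬p is T. ✓
2: □p is T, □¬p is F. ✓
3: □p is F, □¬p is F. ✗
4: □p is T, □¬p is F. ✓
5: □p is T, □¬p is F. ✓
6: □p is F, □¬p is T. ✓
— 5 worlds.

5 and 5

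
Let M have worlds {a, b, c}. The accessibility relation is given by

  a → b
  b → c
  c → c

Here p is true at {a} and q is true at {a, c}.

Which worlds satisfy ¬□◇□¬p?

∅

a: □◇□¬p is T. ✗
b: □◇□¬p is T. ✗
c: □◇□¬p is T. ✗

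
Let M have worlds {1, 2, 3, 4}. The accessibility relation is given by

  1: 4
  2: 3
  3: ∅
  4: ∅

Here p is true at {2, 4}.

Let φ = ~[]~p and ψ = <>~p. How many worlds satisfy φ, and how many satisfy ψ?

1 and 1

For ~[]~p:
1: []~p is F. ✓
2: []~p is T. ✗
3: []~p is T. ✗
4: []~p is T. ✗
— 1 world.
For <>~p:
1: successors {4}; ~p there: 4:F. ✗
2: successors {3}; ~p there: 3:T. ✓
3: no successors, so <>~p fails. ✗
4: no successors, so <>~p fails. ✗
— 1 world.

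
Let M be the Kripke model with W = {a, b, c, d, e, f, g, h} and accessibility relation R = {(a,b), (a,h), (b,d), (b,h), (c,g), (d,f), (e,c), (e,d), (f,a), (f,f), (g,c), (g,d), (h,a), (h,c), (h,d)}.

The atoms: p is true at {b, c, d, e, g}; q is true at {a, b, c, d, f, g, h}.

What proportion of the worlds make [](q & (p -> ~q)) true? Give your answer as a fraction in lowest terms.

a: successors {b, h}; q & (p -> ~q) there: b:F, h:T. ✗
b: successors {d, h}; q & (p -> ~q) there: d:F, h:T. ✗
c: successors {g}; q & (p -> ~q) there: g:F. ✗
d: successors {f}; q & (p -> ~q) there: f:T. ✓
e: successors {c, d}; q & (p -> ~q) there: c:F, d:F. ✗
f: successors {a, f}; q & (p -> ~q) there: a:T, f:T. ✓
g: successors {c, d}; q & (p -> ~q) there: c:F, d:F. ✗
h: successors {a, c, d}; q & (p -> ~q) there: a:T, c:F, d:F. ✗
That's 2 of 8 worlds, so 2/8 = 1/4.

1/4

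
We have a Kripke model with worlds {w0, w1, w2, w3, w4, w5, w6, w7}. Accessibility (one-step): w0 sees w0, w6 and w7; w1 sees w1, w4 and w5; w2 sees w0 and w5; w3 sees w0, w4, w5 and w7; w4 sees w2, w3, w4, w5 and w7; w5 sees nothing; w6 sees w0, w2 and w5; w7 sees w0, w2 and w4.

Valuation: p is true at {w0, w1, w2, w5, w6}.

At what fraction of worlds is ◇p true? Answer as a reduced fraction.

w0: successors {w0, w6, w7}; p there: w0:T, w6:T, w7:F. ✓
w1: successors {w1, w4, w5}; p there: w1:T, w4:F, w5:T. ✓
w2: successors {w0, w5}; p there: w0:T, w5:T. ✓
w3: successors {w0, w4, w5, w7}; p there: w0:T, w4:F, w5:T, w7:F. ✓
w4: successors {w2, w3, w4, w5, w7}; p there: w2:T, w3:F, w4:F, w5:T, w7:F. ✓
w5: no successors, so ◇p fails. ✗
w6: successors {w0, w2, w5}; p there: w0:T, w2:T, w5:T. ✓
w7: successors {w0, w2, w4}; p there: w0:T, w2:T, w4:F. ✓
That's 7 of 8 worlds, so 7/8.

7/8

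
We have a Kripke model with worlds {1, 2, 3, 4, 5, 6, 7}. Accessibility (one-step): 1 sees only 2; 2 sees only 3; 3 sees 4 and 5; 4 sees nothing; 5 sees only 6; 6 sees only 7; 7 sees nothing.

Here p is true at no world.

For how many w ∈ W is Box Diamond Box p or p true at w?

1: Box Diamond Box p is F, p is F. ✗
2: Box Diamond Box p is T, p is F. ✓
3: Box Diamond Box p is F, p is F. ✗
4: Box Diamond Box p is T, p is F. ✓
5: Box Diamond Box p is T, p is F. ✓
6: Box Diamond Box p is F, p is F. ✗
7: Box Diamond Box p is T, p is F. ✓
Satisfying worlds: {2, 4, 5, 7}.

4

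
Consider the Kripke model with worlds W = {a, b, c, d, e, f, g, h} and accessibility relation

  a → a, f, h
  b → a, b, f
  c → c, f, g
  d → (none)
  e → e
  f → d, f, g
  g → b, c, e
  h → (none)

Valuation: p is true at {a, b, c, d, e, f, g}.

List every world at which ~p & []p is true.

a: ~p is F, []p is F. ✗
b: ~p is F, []p is T. ✗
c: ~p is F, []p is T. ✗
d: ~p is F, []p is T. ✗
e: ~p is F, []p is T. ✗
f: ~p is F, []p is T. ✗
g: ~p is F, []p is T. ✗
h: ~p is T, []p is T. ✓

{h}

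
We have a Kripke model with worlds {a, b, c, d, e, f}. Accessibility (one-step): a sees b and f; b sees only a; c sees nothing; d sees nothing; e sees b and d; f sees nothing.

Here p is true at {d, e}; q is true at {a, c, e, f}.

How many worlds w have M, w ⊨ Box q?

a: successors {b, f}; q there: b:F, f:T. ✗
b: successors {a}; q there: a:T. ✓
c: no successors, so Box q holds vacuously. ✓
d: no successors, so Box q holds vacuously. ✓
e: successors {b, d}; q there: b:F, d:F. ✗
f: no successors, so Box q holds vacuously. ✓
Satisfying worlds: {b, c, d, f}.

4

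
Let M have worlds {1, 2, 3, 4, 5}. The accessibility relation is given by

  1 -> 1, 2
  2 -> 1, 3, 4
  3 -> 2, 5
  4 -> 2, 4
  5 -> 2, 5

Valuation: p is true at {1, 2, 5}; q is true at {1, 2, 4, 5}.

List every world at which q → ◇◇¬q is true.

{1, 3, 4, 5}

1: q is T, ◇◇¬q is T. ✓
2: q is T, ◇◇¬q is F. ✗
3: q is F, ◇◇¬q is T. ✓
4: q is T, ◇◇¬q is T. ✓
5: q is T, ◇◇¬q is T. ✓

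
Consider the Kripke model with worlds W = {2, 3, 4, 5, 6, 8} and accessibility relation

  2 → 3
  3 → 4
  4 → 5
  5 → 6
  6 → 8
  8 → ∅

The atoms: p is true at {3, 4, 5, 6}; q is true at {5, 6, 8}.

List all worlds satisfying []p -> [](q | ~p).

2: []p is T, [](q | ~p) is F. ✗
3: []p is T, [](q | ~p) is F. ✗
4: []p is T, [](q | ~p) is T. ✓
5: []p is T, [](q | ~p) is T. ✓
6: []p is F, [](q | ~p) is T. ✓
8: []p is T, [](q | ~p) is T. ✓

{4, 5, 6, 8}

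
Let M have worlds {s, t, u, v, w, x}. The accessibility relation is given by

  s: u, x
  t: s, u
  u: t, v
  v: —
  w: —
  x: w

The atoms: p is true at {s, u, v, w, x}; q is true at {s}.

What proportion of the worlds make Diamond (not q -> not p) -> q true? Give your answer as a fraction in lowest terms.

2/3

s: Diamond (not q -> not p) is F, q is T. ✓
t: Diamond (not q -> not p) is T, q is F. ✗
u: Diamond (not q -> not p) is T, q is F. ✗
v: Diamond (not q -> not p) is F, q is F. ✓
w: Diamond (not q -> not p) is F, q is F. ✓
x: Diamond (not q -> not p) is F, q is F. ✓
That's 4 of 6 worlds, so 4/6 = 2/3.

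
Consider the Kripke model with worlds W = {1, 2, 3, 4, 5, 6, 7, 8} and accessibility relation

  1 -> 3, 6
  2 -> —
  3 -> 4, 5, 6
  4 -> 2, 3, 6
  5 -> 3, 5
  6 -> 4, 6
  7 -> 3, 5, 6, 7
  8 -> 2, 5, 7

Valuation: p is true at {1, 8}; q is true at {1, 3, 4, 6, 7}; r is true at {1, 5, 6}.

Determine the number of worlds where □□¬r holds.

1: successors {3, 6}; □¬r there: 3:F, 6:F. ✗
2: no successors, so □□¬r holds vacuously. ✓
3: successors {4, 5, 6}; □¬r there: 4:F, 5:F, 6:F. ✗
4: successors {2, 3, 6}; □¬r there: 2:T, 3:F, 6:F. ✗
5: successors {3, 5}; □¬r there: 3:F, 5:F. ✗
6: successors {4, 6}; □¬r there: 4:F, 6:F. ✗
7: successors {3, 5, 6, 7}; □¬r there: 3:F, 5:F, 6:F, 7:F. ✗
8: successors {2, 5, 7}; □¬r there: 2:T, 5:F, 7:F. ✗
Satisfying worlds: {2}.

1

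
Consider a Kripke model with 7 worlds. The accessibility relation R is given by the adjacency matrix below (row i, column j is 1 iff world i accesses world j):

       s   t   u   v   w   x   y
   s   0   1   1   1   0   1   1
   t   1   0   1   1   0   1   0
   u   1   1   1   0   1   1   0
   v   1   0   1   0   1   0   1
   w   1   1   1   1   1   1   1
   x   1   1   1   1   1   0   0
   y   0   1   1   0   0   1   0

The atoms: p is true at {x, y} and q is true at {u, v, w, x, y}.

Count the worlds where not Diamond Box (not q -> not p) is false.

7

s: Diamond Box (not q -> not p) is T. ✗
t: Diamond Box (not q -> not p) is T. ✗
u: Diamond Box (not q -> not p) is T. ✗
v: Diamond Box (not q -> not p) is T. ✗
w: Diamond Box (not q -> not p) is T. ✗
x: Diamond Box (not q -> not p) is T. ✗
y: Diamond Box (not q -> not p) is T. ✗
Satisfying worlds: ∅.
So not Diamond Box (not q -> not p) fails at the other 7 worlds.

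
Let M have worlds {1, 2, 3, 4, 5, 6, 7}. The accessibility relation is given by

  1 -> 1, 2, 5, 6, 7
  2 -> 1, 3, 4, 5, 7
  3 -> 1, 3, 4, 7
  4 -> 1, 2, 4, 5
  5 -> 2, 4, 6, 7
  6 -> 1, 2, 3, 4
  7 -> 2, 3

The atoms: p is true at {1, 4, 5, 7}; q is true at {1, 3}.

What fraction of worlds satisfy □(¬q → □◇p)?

1: successors {1, 2, 5, 6, 7}; ¬q → □◇p there: 1:T, 2:F, 5:F, 6:T, 7:T. ✗
2: successors {1, 3, 4, 5, 7}; ¬q → □◇p there: 1:T, 3:T, 4:T, 5:F, 7:T. ✗
3: successors {1, 3, 4, 7}; ¬q → □◇p there: 1:T, 3:T, 4:T, 7:T. ✓
4: successors {1, 2, 4, 5}; ¬q → □◇p there: 1:T, 2:F, 4:T, 5:F. ✗
5: successors {2, 4, 6, 7}; ¬q → □◇p there: 2:F, 4:T, 6:T, 7:T. ✗
6: successors {1, 2, 3, 4}; ¬q → □◇p there: 1:T, 2:F, 3:T, 4:T. ✗
7: successors {2, 3}; ¬q → □◇p there: 2:F, 3:T. ✗
That's 1 of 7 worlds, so 1/7.

1/7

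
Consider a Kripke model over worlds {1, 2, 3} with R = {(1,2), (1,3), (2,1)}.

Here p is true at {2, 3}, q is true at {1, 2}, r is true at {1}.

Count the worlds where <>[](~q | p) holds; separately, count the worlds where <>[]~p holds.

2 and 1

For <>[](~q | p):
1: successors {2, 3}; [](~q | p) there: 2:F, 3:T. ✓
2: successors {1}; [](~q | p) there: 1:T. ✓
3: no successors, so <>[](~q | p) fails. ✗
— 2 worlds.
For <>[]~p:
1: successors {2, 3}; []~p there: 2:T, 3:T. ✓
2: successors {1}; []~p there: 1:F. ✗
3: no successors, so <>[]~p fails. ✗
— 1 world.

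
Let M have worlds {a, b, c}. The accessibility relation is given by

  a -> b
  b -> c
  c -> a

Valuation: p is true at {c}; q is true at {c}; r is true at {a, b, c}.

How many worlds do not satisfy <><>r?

a: successors {b}; <>r there: b:T. ✓
b: successors {c}; <>r there: c:T. ✓
c: successors {a}; <>r there: a:T. ✓
Satisfying worlds: {a, b, c}.
So <><>r fails at the other 0 worlds.

0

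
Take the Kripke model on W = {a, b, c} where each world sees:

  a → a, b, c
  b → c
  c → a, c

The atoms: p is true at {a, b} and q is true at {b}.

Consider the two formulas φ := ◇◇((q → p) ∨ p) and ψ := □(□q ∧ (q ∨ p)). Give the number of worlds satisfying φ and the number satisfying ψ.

3 and 0

For ◇◇((q → p) ∨ p):
a: successors {a, b, c}; ◇((q → p) ∨ p) there: a:T, b:T, c:T. ✓
b: successors {c}; ◇((q → p) ∨ p) there: c:T. ✓
c: successors {a, c}; ◇((q → p) ∨ p) there: a:T, c:T. ✓
— 3 worlds.
For □(□q ∧ (q ∨ p)):
a: successors {a, b, c}; □q ∧ (q ∨ p) there: a:F, b:F, c:F. ✗
b: successors {c}; □q ∧ (q ∨ p) there: c:F. ✗
c: successors {a, c}; □q ∧ (q ∨ p) there: a:F, c:F. ✗
— 0 worlds.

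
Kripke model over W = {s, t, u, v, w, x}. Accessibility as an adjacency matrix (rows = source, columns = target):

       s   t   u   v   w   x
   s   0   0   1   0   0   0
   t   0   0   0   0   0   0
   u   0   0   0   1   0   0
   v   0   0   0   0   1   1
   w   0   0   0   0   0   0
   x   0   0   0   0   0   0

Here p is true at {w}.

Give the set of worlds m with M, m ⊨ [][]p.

s: successors {u}; []p there: u:F. ✗
t: no successors, so [][]p holds vacuously. ✓
u: successors {v}; []p there: v:F. ✗
v: successors {w, x}; []p there: w:T, x:T. ✓
w: no successors, so [][]p holds vacuously. ✓
x: no successors, so [][]p holds vacuously. ✓

{t, v, w, x}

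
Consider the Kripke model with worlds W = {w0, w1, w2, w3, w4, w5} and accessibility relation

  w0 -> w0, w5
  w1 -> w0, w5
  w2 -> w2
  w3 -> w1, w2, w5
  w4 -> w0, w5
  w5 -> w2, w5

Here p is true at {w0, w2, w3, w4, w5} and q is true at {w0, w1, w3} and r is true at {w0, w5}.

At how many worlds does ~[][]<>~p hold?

w0: [][]<>~p is F. ✓
w1: [][]<>~p is F. ✓
w2: [][]<>~p is F. ✓
w3: [][]<>~p is F. ✓
w4: [][]<>~p is F. ✓
w5: [][]<>~p is F. ✓
Satisfying worlds: {w0, w1, w2, w3, w4, w5}.

6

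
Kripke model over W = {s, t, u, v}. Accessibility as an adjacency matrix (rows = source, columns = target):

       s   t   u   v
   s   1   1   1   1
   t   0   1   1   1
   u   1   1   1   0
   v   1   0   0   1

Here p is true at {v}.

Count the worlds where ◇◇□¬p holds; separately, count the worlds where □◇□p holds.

4 and 0

For ◇◇□¬p:
s: successors {s, t, u, v}; ◇□¬p there: s:T, t:T, u:T, v:F. ✓
t: successors {t, u, v}; ◇□¬p there: t:T, u:T, v:F. ✓
u: successors {s, t, u}; ◇□¬p there: s:T, t:T, u:T. ✓
v: successors {s, v}; ◇□¬p there: s:T, v:F. ✓
— 4 worlds.
For □◇□p:
s: successors {s, t, u, v}; ◇□p there: s:F, t:F, u:F, v:F. ✗
t: successors {t, u, v}; ◇□p there: t:F, u:F, v:F. ✗
u: successors {s, t, u}; ◇□p there: s:F, t:F, u:F. ✗
v: successors {s, v}; ◇□p there: s:F, v:F. ✗
— 0 worlds.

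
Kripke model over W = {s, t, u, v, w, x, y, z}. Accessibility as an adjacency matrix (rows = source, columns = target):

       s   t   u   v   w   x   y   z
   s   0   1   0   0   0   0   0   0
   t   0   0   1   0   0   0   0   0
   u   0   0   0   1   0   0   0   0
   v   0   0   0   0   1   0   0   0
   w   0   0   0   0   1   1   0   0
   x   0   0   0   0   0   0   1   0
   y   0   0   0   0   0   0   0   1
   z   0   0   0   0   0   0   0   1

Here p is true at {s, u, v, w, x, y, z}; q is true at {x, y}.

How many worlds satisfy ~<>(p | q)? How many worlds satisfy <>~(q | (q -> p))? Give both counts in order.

1 and 0

For ~<>(p | q):
s: <>(p | q) is F. ✓
t: <>(p | q) is T. ✗
u: <>(p | q) is T. ✗
v: <>(p | q) is T. ✗
w: <>(p | q) is T. ✗
x: <>(p | q) is T. ✗
y: <>(p | q) is T. ✗
z: <>(p | q) is T. ✗
— 1 world.
For <>~(q | (q -> p)):
s: successors {t}; ~(q | (q -> p)) there: t:F. ✗
t: successors {u}; ~(q | (q -> p)) there: u:F. ✗
u: successors {v}; ~(q | (q -> p)) there: v:F. ✗
v: successors {w}; ~(q | (q -> p)) there: w:F. ✗
w: successors {w, x}; ~(q | (q -> p)) there: w:F, x:F. ✗
x: successors {y}; ~(q | (q -> p)) there: y:F. ✗
y: successors {z}; ~(q | (q -> p)) there: z:F. ✗
z: successors {z}; ~(q | (q -> p)) there: z:F. ✗
— 0 worlds.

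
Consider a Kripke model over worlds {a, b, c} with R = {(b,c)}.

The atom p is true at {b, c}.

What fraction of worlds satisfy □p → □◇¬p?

2/3

a: □p is T, □◇¬p is T. ✓
b: □p is T, □◇¬p is F. ✗
c: □p is T, □◇¬p is T. ✓
That's 2 of 3 worlds, so 2/3.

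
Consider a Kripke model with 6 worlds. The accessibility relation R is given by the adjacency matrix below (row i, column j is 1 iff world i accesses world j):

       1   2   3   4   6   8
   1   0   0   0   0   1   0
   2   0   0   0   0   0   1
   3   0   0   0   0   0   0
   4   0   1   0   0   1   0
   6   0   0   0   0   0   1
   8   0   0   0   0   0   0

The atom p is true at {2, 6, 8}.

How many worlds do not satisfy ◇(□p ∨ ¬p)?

2

1: successors {6}; □p ∨ ¬p there: 6:T. ✓
2: successors {8}; □p ∨ ¬p there: 8:T. ✓
3: no successors, so ◇(□p ∨ ¬p) fails. ✗
4: successors {2, 6}; □p ∨ ¬p there: 2:T, 6:T. ✓
6: successors {8}; □p ∨ ¬p there: 8:T. ✓
8: no successors, so ◇(□p ∨ ¬p) fails. ✗
Satisfying worlds: {1, 2, 4, 6}.
So ◇(□p ∨ ¬p) fails at the other 2 worlds.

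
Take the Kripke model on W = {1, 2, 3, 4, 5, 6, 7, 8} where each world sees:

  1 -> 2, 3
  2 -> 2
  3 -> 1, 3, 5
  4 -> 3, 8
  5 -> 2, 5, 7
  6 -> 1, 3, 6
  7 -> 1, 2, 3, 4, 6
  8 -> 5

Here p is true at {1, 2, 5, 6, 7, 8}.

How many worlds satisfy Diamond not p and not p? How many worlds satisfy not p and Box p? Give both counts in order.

2 and 0

For Diamond not p and not p:
1: Diamond not p is T, not p is F. ✗
2: Diamond not p is F, not p is F. ✗
3: Diamond not p is T, not p is T. ✓
4: Diamond not p is T, not p is T. ✓
5: Diamond not p is F, not p is F. ✗
6: Diamond not p is T, not p is F. ✗
7: Diamond not p is T, not p is F. ✗
8: Diamond not p is F, not p is F. ✗
— 2 worlds.
For not p and Box p:
1: not p is F, Box p is F. ✗
2: not p is F, Box p is T. ✗
3: not p is T, Box p is F. ✗
4: not p is T, Box p is F. ✗
5: not p is F, Box p is T. ✗
6: not p is F, Box p is F. ✗
7: not p is F, Box p is F. ✗
8: not p is F, Box p is T. ✗
— 0 worlds.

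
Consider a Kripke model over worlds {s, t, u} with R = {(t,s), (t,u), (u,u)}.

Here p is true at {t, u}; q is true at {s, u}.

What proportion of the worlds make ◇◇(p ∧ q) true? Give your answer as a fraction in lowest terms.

s: no successors, so ◇◇(p ∧ q) fails. ✗
t: successors {s, u}; ◇(p ∧ q) there: s:F, u:T. ✓
u: successors {u}; ◇(p ∧ q) there: u:T. ✓
That's 2 of 3 worlds, so 2/3.

2/3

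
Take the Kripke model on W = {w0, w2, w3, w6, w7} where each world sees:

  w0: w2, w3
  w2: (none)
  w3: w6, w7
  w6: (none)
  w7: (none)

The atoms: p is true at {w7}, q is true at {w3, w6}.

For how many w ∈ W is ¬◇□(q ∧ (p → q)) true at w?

w0: ◇□(q ∧ (p → q)) is T. ✗
w2: ◇□(q ∧ (p → q)) is F. ✓
w3: ◇□(q ∧ (p → q)) is T. ✗
w6: ◇□(q ∧ (p → q)) is F. ✓
w7: ◇□(q ∧ (p → q)) is F. ✓
Satisfying worlds: {w2, w6, w7}.

3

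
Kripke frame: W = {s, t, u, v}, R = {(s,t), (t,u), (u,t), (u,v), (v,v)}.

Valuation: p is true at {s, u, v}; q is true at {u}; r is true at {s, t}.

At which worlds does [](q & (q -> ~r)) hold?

{t}

s: successors {t}; q & (q -> ~r) there: t:F. ✗
t: successors {u}; q & (q -> ~r) there: u:T. ✓
u: successors {t, v}; q & (q -> ~r) there: t:F, v:F. ✗
v: successors {v}; q & (q -> ~r) there: v:F. ✗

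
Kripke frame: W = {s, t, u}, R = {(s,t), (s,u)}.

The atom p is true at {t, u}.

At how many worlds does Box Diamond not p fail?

s: successors {t, u}; Diamond not p there: t:F, u:F. ✗
t: no successors, so Box Diamond not p holds vacuously. ✓
u: no successors, so Box Diamond not p holds vacuously. ✓
Satisfying worlds: {t, u}.
So Box Diamond not p fails at the other 1 world.

1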